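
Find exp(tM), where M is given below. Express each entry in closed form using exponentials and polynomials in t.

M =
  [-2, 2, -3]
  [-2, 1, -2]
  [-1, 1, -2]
e^{tM} =
  [-t*exp(-t) + exp(-t), -t^2*exp(-t)/2 + 2*t*exp(-t), t^2*exp(-t) - 3*t*exp(-t)]
  [-2*t*exp(-t), -t^2*exp(-t) + 2*t*exp(-t) + exp(-t), 2*t^2*exp(-t) - 2*t*exp(-t)]
  [-t*exp(-t), -t^2*exp(-t)/2 + t*exp(-t), t^2*exp(-t) - t*exp(-t) + exp(-t)]

Strategy: write M = P · J · P⁻¹ where J is a Jordan canonical form, so e^{tM} = P · e^{tJ} · P⁻¹, and e^{tJ} can be computed block-by-block.

M has Jordan form
J =
  [-1,  1,  0]
  [ 0, -1,  1]
  [ 0,  0, -1]
(up to reordering of blocks).

Per-block formulas:
  For a 3×3 Jordan block J_3(-1): exp(t · J_3(-1)) = e^(-1t)·(I + t·N + (t^2/2)·N^2), where N is the 3×3 nilpotent shift.

After assembling e^{tJ} and conjugating by P, we get:

e^{tM} =
  [-t*exp(-t) + exp(-t), -t^2*exp(-t)/2 + 2*t*exp(-t), t^2*exp(-t) - 3*t*exp(-t)]
  [-2*t*exp(-t), -t^2*exp(-t) + 2*t*exp(-t) + exp(-t), 2*t^2*exp(-t) - 2*t*exp(-t)]
  [-t*exp(-t), -t^2*exp(-t)/2 + t*exp(-t), t^2*exp(-t) - t*exp(-t) + exp(-t)]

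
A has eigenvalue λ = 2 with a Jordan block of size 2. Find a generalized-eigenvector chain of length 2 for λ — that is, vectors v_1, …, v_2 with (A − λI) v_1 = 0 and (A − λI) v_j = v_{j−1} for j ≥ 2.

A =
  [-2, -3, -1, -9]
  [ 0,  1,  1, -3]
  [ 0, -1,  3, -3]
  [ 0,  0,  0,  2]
A Jordan chain for λ = 2 of length 2:
v_1 = (-1, 1, 1, 0)ᵀ
v_2 = (1, -1, 0, 0)ᵀ

Let N = A − (2)·I. We want v_2 with N^2 v_2 = 0 but N^1 v_2 ≠ 0; then v_{j-1} := N · v_j for j = 2, …, 2.

Pick v_2 = (1, -1, 0, 0)ᵀ.
Then v_1 = N · v_2 = (-1, 1, 1, 0)ᵀ.

Sanity check: (A − (2)·I) v_1 = (0, 0, 0, 0)ᵀ = 0. ✓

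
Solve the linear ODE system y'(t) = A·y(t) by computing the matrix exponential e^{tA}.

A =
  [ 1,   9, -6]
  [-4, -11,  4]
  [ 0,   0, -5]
e^{tA} =
  [6*t*exp(-5*t) + exp(-5*t), 9*t*exp(-5*t), -6*t*exp(-5*t)]
  [-4*t*exp(-5*t), -6*t*exp(-5*t) + exp(-5*t), 4*t*exp(-5*t)]
  [0, 0, exp(-5*t)]

Strategy: write A = P · J · P⁻¹ where J is a Jordan canonical form, so e^{tA} = P · e^{tJ} · P⁻¹, and e^{tJ} can be computed block-by-block.

A has Jordan form
J =
  [-5,  1,  0]
  [ 0, -5,  0]
  [ 0,  0, -5]
(up to reordering of blocks).

Per-block formulas:
  For a 2×2 Jordan block J_2(-5): exp(t · J_2(-5)) = e^(-5t)·(I + t·N), where N is the 2×2 nilpotent shift.
  For a 1×1 block at λ = -5: exp(t · [-5]) = [e^(-5t)].

After assembling e^{tJ} and conjugating by P, we get:

e^{tA} =
  [6*t*exp(-5*t) + exp(-5*t), 9*t*exp(-5*t), -6*t*exp(-5*t)]
  [-4*t*exp(-5*t), -6*t*exp(-5*t) + exp(-5*t), 4*t*exp(-5*t)]
  [0, 0, exp(-5*t)]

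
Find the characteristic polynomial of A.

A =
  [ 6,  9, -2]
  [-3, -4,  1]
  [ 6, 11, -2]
x^3

Expanding det(x·I − A) (e.g. by cofactor expansion or by noting that A is similar to its Jordan form J, which has the same characteristic polynomial as A) gives
  χ_A(x) = x^3
which factors as x^3. The eigenvalues (with algebraic multiplicities) are λ = 0 with multiplicity 3.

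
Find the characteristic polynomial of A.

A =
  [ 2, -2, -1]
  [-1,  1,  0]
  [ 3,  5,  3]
x^3 - 6*x^2 + 12*x - 8

Expanding det(x·I − A) (e.g. by cofactor expansion or by noting that A is similar to its Jordan form J, which has the same characteristic polynomial as A) gives
  χ_A(x) = x^3 - 6*x^2 + 12*x - 8
which factors as (x - 2)^3. The eigenvalues (with algebraic multiplicities) are λ = 2 with multiplicity 3.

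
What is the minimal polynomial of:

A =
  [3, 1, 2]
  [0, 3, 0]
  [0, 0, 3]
x^2 - 6*x + 9

The characteristic polynomial is χ_A(x) = (x - 3)^3, so the eigenvalues are known. The minimal polynomial is
  m_A(x) = Π_λ (x − λ)^{k_λ}
where k_λ is the size of the *largest* Jordan block for λ (equivalently, the smallest k with (A − λI)^k v = 0 for every generalised eigenvector v of λ).

  λ = 3: largest Jordan block has size 2, contributing (x − 3)^2

So m_A(x) = (x - 3)^2 = x^2 - 6*x + 9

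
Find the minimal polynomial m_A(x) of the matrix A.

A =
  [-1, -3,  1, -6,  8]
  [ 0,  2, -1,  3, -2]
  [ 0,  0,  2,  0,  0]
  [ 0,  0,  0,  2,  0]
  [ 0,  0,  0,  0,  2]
x^3 - 3*x^2 + 4

The characteristic polynomial is χ_A(x) = (x - 2)^4*(x + 1), so the eigenvalues are known. The minimal polynomial is
  m_A(x) = Π_λ (x − λ)^{k_λ}
where k_λ is the size of the *largest* Jordan block for λ (equivalently, the smallest k with (A − λI)^k v = 0 for every generalised eigenvector v of λ).

  λ = -1: largest Jordan block has size 1, contributing (x + 1)
  λ = 2: largest Jordan block has size 2, contributing (x − 2)^2

So m_A(x) = (x - 2)^2*(x + 1) = x^3 - 3*x^2 + 4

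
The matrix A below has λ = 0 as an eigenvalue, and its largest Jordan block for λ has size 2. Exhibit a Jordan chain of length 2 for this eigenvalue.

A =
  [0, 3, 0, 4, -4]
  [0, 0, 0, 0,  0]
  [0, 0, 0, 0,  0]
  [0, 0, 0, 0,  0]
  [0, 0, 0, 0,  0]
A Jordan chain for λ = 0 of length 2:
v_1 = (3, 0, 0, 0, 0)ᵀ
v_2 = (0, 1, 0, 0, 0)ᵀ

Let N = A − (0)·I. We want v_2 with N^2 v_2 = 0 but N^1 v_2 ≠ 0; then v_{j-1} := N · v_j for j = 2, …, 2.

Pick v_2 = (0, 1, 0, 0, 0)ᵀ.
Then v_1 = N · v_2 = (3, 0, 0, 0, 0)ᵀ.

Sanity check: (A − (0)·I) v_1 = (0, 0, 0, 0, 0)ᵀ = 0. ✓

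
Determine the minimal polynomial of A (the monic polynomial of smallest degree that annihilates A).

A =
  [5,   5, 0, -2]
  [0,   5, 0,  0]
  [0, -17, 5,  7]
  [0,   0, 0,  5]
x^2 - 10*x + 25

The characteristic polynomial is χ_A(x) = (x - 5)^4, so the eigenvalues are known. The minimal polynomial is
  m_A(x) = Π_λ (x − λ)^{k_λ}
where k_λ is the size of the *largest* Jordan block for λ (equivalently, the smallest k with (A − λI)^k v = 0 for every generalised eigenvector v of λ).

  λ = 5: largest Jordan block has size 2, contributing (x − 5)^2

So m_A(x) = (x - 5)^2 = x^2 - 10*x + 25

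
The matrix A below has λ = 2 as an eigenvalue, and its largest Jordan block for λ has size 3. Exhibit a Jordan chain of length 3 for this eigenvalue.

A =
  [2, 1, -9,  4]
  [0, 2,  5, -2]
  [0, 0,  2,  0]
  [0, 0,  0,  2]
A Jordan chain for λ = 2 of length 3:
v_1 = (5, 0, 0, 0)ᵀ
v_2 = (-9, 5, 0, 0)ᵀ
v_3 = (0, 0, 1, 0)ᵀ

Let N = A − (2)·I. We want v_3 with N^3 v_3 = 0 but N^2 v_3 ≠ 0; then v_{j-1} := N · v_j for j = 3, …, 2.

Pick v_3 = (0, 0, 1, 0)ᵀ.
Then v_2 = N · v_3 = (-9, 5, 0, 0)ᵀ.
Then v_1 = N · v_2 = (5, 0, 0, 0)ᵀ.

Sanity check: (A − (2)·I) v_1 = (0, 0, 0, 0)ᵀ = 0. ✓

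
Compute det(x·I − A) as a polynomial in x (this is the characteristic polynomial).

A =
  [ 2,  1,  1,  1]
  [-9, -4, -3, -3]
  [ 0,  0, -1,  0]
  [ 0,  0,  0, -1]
x^4 + 4*x^3 + 6*x^2 + 4*x + 1

Expanding det(x·I − A) (e.g. by cofactor expansion or by noting that A is similar to its Jordan form J, which has the same characteristic polynomial as A) gives
  χ_A(x) = x^4 + 4*x^3 + 6*x^2 + 4*x + 1
which factors as (x + 1)^4. The eigenvalues (with algebraic multiplicities) are λ = -1 with multiplicity 4.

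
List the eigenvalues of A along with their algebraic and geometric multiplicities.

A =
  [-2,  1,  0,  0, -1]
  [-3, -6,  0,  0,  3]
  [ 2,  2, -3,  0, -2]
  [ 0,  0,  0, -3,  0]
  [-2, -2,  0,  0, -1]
λ = -3: alg = 5, geom = 4

Step 1 — factor the characteristic polynomial to read off the algebraic multiplicities:
  χ_A(x) = (x + 3)^5

Step 2 — compute geometric multiplicities via the rank-nullity identity g(λ) = n − rank(A − λI):
  rank(A − (-3)·I) = 1, so dim ker(A − (-3)·I) = n − 1 = 4

Summary:
  λ = -3: algebraic multiplicity = 5, geometric multiplicity = 4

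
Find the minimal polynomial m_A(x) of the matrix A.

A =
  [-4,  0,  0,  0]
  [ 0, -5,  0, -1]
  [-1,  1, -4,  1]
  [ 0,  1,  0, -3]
x^2 + 8*x + 16

The characteristic polynomial is χ_A(x) = (x + 4)^4, so the eigenvalues are known. The minimal polynomial is
  m_A(x) = Π_λ (x − λ)^{k_λ}
where k_λ is the size of the *largest* Jordan block for λ (equivalently, the smallest k with (A − λI)^k v = 0 for every generalised eigenvector v of λ).

  λ = -4: largest Jordan block has size 2, contributing (x + 4)^2

So m_A(x) = (x + 4)^2 = x^2 + 8*x + 16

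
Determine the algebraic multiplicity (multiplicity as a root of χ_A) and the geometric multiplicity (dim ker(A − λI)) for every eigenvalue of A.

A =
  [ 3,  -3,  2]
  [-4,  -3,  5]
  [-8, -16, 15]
λ = 5: alg = 3, geom = 1

Step 1 — factor the characteristic polynomial to read off the algebraic multiplicities:
  χ_A(x) = (x - 5)^3

Step 2 — compute geometric multiplicities via the rank-nullity identity g(λ) = n − rank(A − λI):
  rank(A − (5)·I) = 2, so dim ker(A − (5)·I) = n − 2 = 1

Summary:
  λ = 5: algebraic multiplicity = 3, geometric multiplicity = 1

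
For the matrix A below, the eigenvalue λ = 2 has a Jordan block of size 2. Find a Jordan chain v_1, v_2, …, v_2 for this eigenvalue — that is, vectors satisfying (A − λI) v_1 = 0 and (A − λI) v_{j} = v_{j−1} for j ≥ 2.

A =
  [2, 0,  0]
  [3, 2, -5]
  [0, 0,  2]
A Jordan chain for λ = 2 of length 2:
v_1 = (0, 3, 0)ᵀ
v_2 = (1, 0, 0)ᵀ

Let N = A − (2)·I. We want v_2 with N^2 v_2 = 0 but N^1 v_2 ≠ 0; then v_{j-1} := N · v_j for j = 2, …, 2.

Pick v_2 = (1, 0, 0)ᵀ.
Then v_1 = N · v_2 = (0, 3, 0)ᵀ.

Sanity check: (A − (2)·I) v_1 = (0, 0, 0)ᵀ = 0. ✓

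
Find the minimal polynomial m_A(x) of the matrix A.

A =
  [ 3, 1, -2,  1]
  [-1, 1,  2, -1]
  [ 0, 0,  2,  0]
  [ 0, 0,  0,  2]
x^2 - 4*x + 4

The characteristic polynomial is χ_A(x) = (x - 2)^4, so the eigenvalues are known. The minimal polynomial is
  m_A(x) = Π_λ (x − λ)^{k_λ}
where k_λ is the size of the *largest* Jordan block for λ (equivalently, the smallest k with (A − λI)^k v = 0 for every generalised eigenvector v of λ).

  λ = 2: largest Jordan block has size 2, contributing (x − 2)^2

So m_A(x) = (x - 2)^2 = x^2 - 4*x + 4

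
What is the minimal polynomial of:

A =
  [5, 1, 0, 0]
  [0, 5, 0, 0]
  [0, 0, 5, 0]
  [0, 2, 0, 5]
x^2 - 10*x + 25

The characteristic polynomial is χ_A(x) = (x - 5)^4, so the eigenvalues are known. The minimal polynomial is
  m_A(x) = Π_λ (x − λ)^{k_λ}
where k_λ is the size of the *largest* Jordan block for λ (equivalently, the smallest k with (A − λI)^k v = 0 for every generalised eigenvector v of λ).

  λ = 5: largest Jordan block has size 2, contributing (x − 5)^2

So m_A(x) = (x - 5)^2 = x^2 - 10*x + 25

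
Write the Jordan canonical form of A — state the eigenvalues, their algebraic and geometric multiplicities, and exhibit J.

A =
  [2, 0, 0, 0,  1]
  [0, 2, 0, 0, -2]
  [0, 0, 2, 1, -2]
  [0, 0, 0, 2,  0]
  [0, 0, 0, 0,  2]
J_2(2) ⊕ J_2(2) ⊕ J_1(2)

The characteristic polynomial is
  det(x·I − A) = x^5 - 10*x^4 + 40*x^3 - 80*x^2 + 80*x - 32 = (x - 2)^5

Eigenvalues and multiplicities (the geometric multiplicity of λ is n − rank(A − λI), which equals the number of Jordan blocks for λ):
  λ = 2: algebraic multiplicity = 5, geometric multiplicity = 3

Determining the block sizes for each eigenvalue:
  λ = 2: with am = 5 and gm = 3, the partition is not yet determined (e.g. several partitions of 5 into 3 parts exist). Let N = A − (2)·I. Computing rank(N^1) = 2, rank(N^2) = 0; the number of blocks of size ≥ j is rank(N^{j−1}) − rank(N^j), giving [3, 2]. So we have 2 block(s) of size 2, 1 block(s) of size 1 → block sizes [2, 2, 1]

Assembling the blocks gives a Jordan form
J =
  [2, 1, 0, 0, 0]
  [0, 2, 0, 0, 0]
  [0, 0, 2, 1, 0]
  [0, 0, 0, 2, 0]
  [0, 0, 0, 0, 2]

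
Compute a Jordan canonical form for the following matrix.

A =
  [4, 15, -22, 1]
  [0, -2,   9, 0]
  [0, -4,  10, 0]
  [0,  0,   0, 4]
J_3(4) ⊕ J_1(4)

The characteristic polynomial is
  det(x·I − A) = x^4 - 16*x^3 + 96*x^2 - 256*x + 256 = (x - 4)^4

Eigenvalues and multiplicities (the geometric multiplicity of λ is n − rank(A − λI), which equals the number of Jordan blocks for λ):
  λ = 4: algebraic multiplicity = 4, geometric multiplicity = 2

Determining the block sizes for each eigenvalue:
  λ = 4: with am = 4 and gm = 2, the partition is not yet determined (e.g. several partitions of 4 into 2 parts exist). Let N = A − (4)·I. Computing rank(N^1) = 2, rank(N^2) = 1, rank(N^3) = 0; the number of blocks of size ≥ j is rank(N^{j−1}) − rank(N^j), giving [2, 1, 1]. So we have 1 block(s) of size 3, 1 block(s) of size 1 → block sizes [3, 1]

Assembling the blocks gives a Jordan form
J =
  [4, 1, 0, 0]
  [0, 4, 1, 0]
  [0, 0, 4, 0]
  [0, 0, 0, 4]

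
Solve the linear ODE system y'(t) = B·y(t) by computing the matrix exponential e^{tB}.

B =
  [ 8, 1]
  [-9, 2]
e^{tB} =
  [3*t*exp(5*t) + exp(5*t), t*exp(5*t)]
  [-9*t*exp(5*t), -3*t*exp(5*t) + exp(5*t)]

Strategy: write B = P · J · P⁻¹ where J is a Jordan canonical form, so e^{tB} = P · e^{tJ} · P⁻¹, and e^{tJ} can be computed block-by-block.

B has Jordan form
J =
  [5, 1]
  [0, 5]
(up to reordering of blocks).

Per-block formulas:
  For a 2×2 Jordan block J_2(5): exp(t · J_2(5)) = e^(5t)·(I + t·N), where N is the 2×2 nilpotent shift.

After assembling e^{tJ} and conjugating by P, we get:

e^{tB} =
  [3*t*exp(5*t) + exp(5*t), t*exp(5*t)]
  [-9*t*exp(5*t), -3*t*exp(5*t) + exp(5*t)]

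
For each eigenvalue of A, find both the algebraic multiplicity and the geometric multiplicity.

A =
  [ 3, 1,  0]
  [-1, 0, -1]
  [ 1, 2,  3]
λ = 2: alg = 3, geom = 1

Step 1 — factor the characteristic polynomial to read off the algebraic multiplicities:
  χ_A(x) = (x - 2)^3

Step 2 — compute geometric multiplicities via the rank-nullity identity g(λ) = n − rank(A − λI):
  rank(A − (2)·I) = 2, so dim ker(A − (2)·I) = n − 2 = 1

Summary:
  λ = 2: algebraic multiplicity = 3, geometric multiplicity = 1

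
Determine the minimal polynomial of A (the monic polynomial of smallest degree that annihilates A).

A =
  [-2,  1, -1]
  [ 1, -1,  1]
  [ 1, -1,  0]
x^3 + 3*x^2 + 3*x + 1

The characteristic polynomial is χ_A(x) = (x + 1)^3, so the eigenvalues are known. The minimal polynomial is
  m_A(x) = Π_λ (x − λ)^{k_λ}
where k_λ is the size of the *largest* Jordan block for λ (equivalently, the smallest k with (A − λI)^k v = 0 for every generalised eigenvector v of λ).

  λ = -1: largest Jordan block has size 3, contributing (x + 1)^3

So m_A(x) = (x + 1)^3 = x^3 + 3*x^2 + 3*x + 1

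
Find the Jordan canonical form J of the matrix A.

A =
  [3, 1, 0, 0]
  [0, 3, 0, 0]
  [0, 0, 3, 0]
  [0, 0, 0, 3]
J_2(3) ⊕ J_1(3) ⊕ J_1(3)

The characteristic polynomial is
  det(x·I − A) = x^4 - 12*x^3 + 54*x^2 - 108*x + 81 = (x - 3)^4

Eigenvalues and multiplicities (the geometric multiplicity of λ is n − rank(A − λI), which equals the number of Jordan blocks for λ):
  λ = 3: algebraic multiplicity = 4, geometric multiplicity = 3

Determining the block sizes for each eigenvalue:
  λ = 3: 3 blocks summing to 4 forces exactly one block of size 2 and the rest size 1 → block sizes [2, 1, 1]

Assembling the blocks gives a Jordan form
J =
  [3, 1, 0, 0]
  [0, 3, 0, 0]
  [0, 0, 3, 0]
  [0, 0, 0, 3]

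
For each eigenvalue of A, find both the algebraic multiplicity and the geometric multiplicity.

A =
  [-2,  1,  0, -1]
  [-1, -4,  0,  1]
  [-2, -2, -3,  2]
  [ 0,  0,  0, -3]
λ = -3: alg = 4, geom = 3

Step 1 — factor the characteristic polynomial to read off the algebraic multiplicities:
  χ_A(x) = (x + 3)^4

Step 2 — compute geometric multiplicities via the rank-nullity identity g(λ) = n − rank(A − λI):
  rank(A − (-3)·I) = 1, so dim ker(A − (-3)·I) = n − 1 = 3

Summary:
  λ = -3: algebraic multiplicity = 4, geometric multiplicity = 3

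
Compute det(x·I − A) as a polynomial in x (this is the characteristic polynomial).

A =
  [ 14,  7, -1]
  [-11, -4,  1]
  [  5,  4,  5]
x^3 - 15*x^2 + 72*x - 108

Expanding det(x·I − A) (e.g. by cofactor expansion or by noting that A is similar to its Jordan form J, which has the same characteristic polynomial as A) gives
  χ_A(x) = x^3 - 15*x^2 + 72*x - 108
which factors as (x - 6)^2*(x - 3). The eigenvalues (with algebraic multiplicities) are λ = 3 with multiplicity 1, λ = 6 with multiplicity 2.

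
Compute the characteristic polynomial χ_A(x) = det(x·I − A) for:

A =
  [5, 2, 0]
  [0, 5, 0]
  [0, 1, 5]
x^3 - 15*x^2 + 75*x - 125

Expanding det(x·I − A) (e.g. by cofactor expansion or by noting that A is similar to its Jordan form J, which has the same characteristic polynomial as A) gives
  χ_A(x) = x^3 - 15*x^2 + 75*x - 125
which factors as (x - 5)^3. The eigenvalues (with algebraic multiplicities) are λ = 5 with multiplicity 3.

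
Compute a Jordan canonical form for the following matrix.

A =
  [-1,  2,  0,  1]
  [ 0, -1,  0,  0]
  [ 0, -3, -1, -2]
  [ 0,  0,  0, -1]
J_2(-1) ⊕ J_2(-1)

The characteristic polynomial is
  det(x·I − A) = x^4 + 4*x^3 + 6*x^2 + 4*x + 1 = (x + 1)^4

Eigenvalues and multiplicities (the geometric multiplicity of λ is n − rank(A − λI), which equals the number of Jordan blocks for λ):
  λ = -1: algebraic multiplicity = 4, geometric multiplicity = 2

Determining the block sizes for each eigenvalue:
  λ = -1: with am = 4 and gm = 2, the partition is not yet determined (e.g. several partitions of 4 into 2 parts exist). Let N = A − (-1)·I. Computing rank(N^1) = 2, rank(N^2) = 0; the number of blocks of size ≥ j is rank(N^{j−1}) − rank(N^j), giving [2, 2]. So we have 2 block(s) of size 2 → block sizes [2, 2]

Assembling the blocks gives a Jordan form
J =
  [-1,  1,  0,  0]
  [ 0, -1,  0,  0]
  [ 0,  0, -1,  1]
  [ 0,  0,  0, -1]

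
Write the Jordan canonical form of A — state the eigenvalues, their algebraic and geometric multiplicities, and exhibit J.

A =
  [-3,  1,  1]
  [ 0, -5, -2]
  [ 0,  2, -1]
J_2(-3) ⊕ J_1(-3)

The characteristic polynomial is
  det(x·I − A) = x^3 + 9*x^2 + 27*x + 27 = (x + 3)^3

Eigenvalues and multiplicities (the geometric multiplicity of λ is n − rank(A − λI), which equals the number of Jordan blocks for λ):
  λ = -3: algebraic multiplicity = 3, geometric multiplicity = 2

Determining the block sizes for each eigenvalue:
  λ = -3: 2 blocks summing to 3 forces exactly one block of size 2 and the rest size 1 → block sizes [2, 1]

Assembling the blocks gives a Jordan form
J =
  [-3,  1,  0]
  [ 0, -3,  0]
  [ 0,  0, -3]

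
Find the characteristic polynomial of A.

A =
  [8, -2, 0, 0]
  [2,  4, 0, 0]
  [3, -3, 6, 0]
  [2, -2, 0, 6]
x^4 - 24*x^3 + 216*x^2 - 864*x + 1296

Expanding det(x·I − A) (e.g. by cofactor expansion or by noting that A is similar to its Jordan form J, which has the same characteristic polynomial as A) gives
  χ_A(x) = x^4 - 24*x^3 + 216*x^2 - 864*x + 1296
which factors as (x - 6)^4. The eigenvalues (with algebraic multiplicities) are λ = 6 with multiplicity 4.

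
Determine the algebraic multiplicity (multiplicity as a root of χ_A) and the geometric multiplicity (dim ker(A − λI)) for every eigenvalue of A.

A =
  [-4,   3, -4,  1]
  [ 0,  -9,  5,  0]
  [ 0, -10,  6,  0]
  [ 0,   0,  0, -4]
λ = -4: alg = 3, geom = 2; λ = 1: alg = 1, geom = 1

Step 1 — factor the characteristic polynomial to read off the algebraic multiplicities:
  χ_A(x) = (x - 1)*(x + 4)^3

Step 2 — compute geometric multiplicities via the rank-nullity identity g(λ) = n − rank(A − λI):
  rank(A − (-4)·I) = 2, so dim ker(A − (-4)·I) = n − 2 = 2
  rank(A − (1)·I) = 3, so dim ker(A − (1)·I) = n − 3 = 1

Summary:
  λ = -4: algebraic multiplicity = 3, geometric multiplicity = 2
  λ = 1: algebraic multiplicity = 1, geometric multiplicity = 1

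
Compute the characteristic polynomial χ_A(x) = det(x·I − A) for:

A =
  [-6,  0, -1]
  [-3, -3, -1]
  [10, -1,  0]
x^3 + 9*x^2 + 27*x + 27

Expanding det(x·I − A) (e.g. by cofactor expansion or by noting that A is similar to its Jordan form J, which has the same characteristic polynomial as A) gives
  χ_A(x) = x^3 + 9*x^2 + 27*x + 27
which factors as (x + 3)^3. The eigenvalues (with algebraic multiplicities) are λ = -3 with multiplicity 3.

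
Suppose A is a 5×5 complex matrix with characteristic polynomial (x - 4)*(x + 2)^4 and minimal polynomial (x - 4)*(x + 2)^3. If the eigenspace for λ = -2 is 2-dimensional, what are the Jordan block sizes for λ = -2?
Block sizes for λ = -2: [3, 1]

Step 1 — from the characteristic polynomial, algebraic multiplicity of λ = -2 is 4. From dim ker(A − (-2)·I) = 2, there are exactly 2 Jordan blocks for λ = -2.
Step 2 — from the minimal polynomial, the factor (x + 2)^3 tells us the largest block for λ = -2 has size 3.
Step 3 — with total size 4, 2 blocks, and largest block 3, the block sizes (in nonincreasing order) are [3, 1].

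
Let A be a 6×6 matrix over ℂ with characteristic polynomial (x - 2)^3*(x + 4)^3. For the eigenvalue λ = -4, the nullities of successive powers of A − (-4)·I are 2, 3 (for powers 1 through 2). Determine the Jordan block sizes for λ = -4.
Block sizes for λ = -4: [2, 1]

From the dimensions of kernels of powers, the number of Jordan blocks of size at least j is d_j − d_{j−1} where d_j = dim ker(N^j) (with d_0 = 0). Computing the differences gives [2, 1].
The number of blocks of size exactly k is (#blocks of size ≥ k) − (#blocks of size ≥ k + 1), so the partition is: 1 block(s) of size 1, 1 block(s) of size 2.
In nonincreasing order the block sizes are [2, 1].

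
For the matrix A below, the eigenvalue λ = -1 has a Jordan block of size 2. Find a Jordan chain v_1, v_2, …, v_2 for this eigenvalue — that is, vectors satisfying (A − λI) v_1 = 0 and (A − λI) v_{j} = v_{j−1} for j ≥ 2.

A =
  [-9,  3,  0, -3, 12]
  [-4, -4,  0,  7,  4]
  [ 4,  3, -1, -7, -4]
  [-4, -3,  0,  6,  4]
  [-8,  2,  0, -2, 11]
A Jordan chain for λ = -1 of length 2:
v_1 = (3, 1, -1, 1, 2)ᵀ
v_2 = (0, 2, 0, 1, 0)ᵀ

Let N = A − (-1)·I. We want v_2 with N^2 v_2 = 0 but N^1 v_2 ≠ 0; then v_{j-1} := N · v_j for j = 2, …, 2.

Pick v_2 = (0, 2, 0, 1, 0)ᵀ.
Then v_1 = N · v_2 = (3, 1, -1, 1, 2)ᵀ.

Sanity check: (A − (-1)·I) v_1 = (0, 0, 0, 0, 0)ᵀ = 0. ✓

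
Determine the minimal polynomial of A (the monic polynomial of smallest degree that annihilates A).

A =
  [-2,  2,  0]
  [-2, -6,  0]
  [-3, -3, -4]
x^2 + 8*x + 16

The characteristic polynomial is χ_A(x) = (x + 4)^3, so the eigenvalues are known. The minimal polynomial is
  m_A(x) = Π_λ (x − λ)^{k_λ}
where k_λ is the size of the *largest* Jordan block for λ (equivalently, the smallest k with (A − λI)^k v = 0 for every generalised eigenvector v of λ).

  λ = -4: largest Jordan block has size 2, contributing (x + 4)^2

So m_A(x) = (x + 4)^2 = x^2 + 8*x + 16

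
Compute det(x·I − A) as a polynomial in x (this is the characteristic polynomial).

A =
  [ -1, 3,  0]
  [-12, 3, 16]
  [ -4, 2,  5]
x^3 - 7*x^2 + 11*x - 5

Expanding det(x·I − A) (e.g. by cofactor expansion or by noting that A is similar to its Jordan form J, which has the same characteristic polynomial as A) gives
  χ_A(x) = x^3 - 7*x^2 + 11*x - 5
which factors as (x - 5)*(x - 1)^2. The eigenvalues (with algebraic multiplicities) are λ = 1 with multiplicity 2, λ = 5 with multiplicity 1.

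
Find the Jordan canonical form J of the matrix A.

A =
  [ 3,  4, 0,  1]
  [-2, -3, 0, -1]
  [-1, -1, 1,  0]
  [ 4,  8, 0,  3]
J_2(1) ⊕ J_2(1)

The characteristic polynomial is
  det(x·I − A) = x^4 - 4*x^3 + 6*x^2 - 4*x + 1 = (x - 1)^4

Eigenvalues and multiplicities (the geometric multiplicity of λ is n − rank(A − λI), which equals the number of Jordan blocks for λ):
  λ = 1: algebraic multiplicity = 4, geometric multiplicity = 2

Determining the block sizes for each eigenvalue:
  λ = 1: with am = 4 and gm = 2, the partition is not yet determined (e.g. several partitions of 4 into 2 parts exist). Let N = A − (1)·I. Computing rank(N^1) = 2, rank(N^2) = 0; the number of blocks of size ≥ j is rank(N^{j−1}) − rank(N^j), giving [2, 2]. So we have 2 block(s) of size 2 → block sizes [2, 2]

Assembling the blocks gives a Jordan form
J =
  [1, 1, 0, 0]
  [0, 1, 0, 0]
  [0, 0, 1, 1]
  [0, 0, 0, 1]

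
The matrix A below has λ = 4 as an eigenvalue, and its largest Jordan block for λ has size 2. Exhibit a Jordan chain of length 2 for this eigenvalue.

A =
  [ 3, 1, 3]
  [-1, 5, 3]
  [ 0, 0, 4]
A Jordan chain for λ = 4 of length 2:
v_1 = (-1, -1, 0)ᵀ
v_2 = (1, 0, 0)ᵀ

Let N = A − (4)·I. We want v_2 with N^2 v_2 = 0 but N^1 v_2 ≠ 0; then v_{j-1} := N · v_j for j = 2, …, 2.

Pick v_2 = (1, 0, 0)ᵀ.
Then v_1 = N · v_2 = (-1, -1, 0)ᵀ.

Sanity check: (A − (4)·I) v_1 = (0, 0, 0)ᵀ = 0. ✓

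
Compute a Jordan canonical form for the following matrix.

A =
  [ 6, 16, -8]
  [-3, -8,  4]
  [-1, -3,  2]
J_3(0)

The characteristic polynomial is
  det(x·I − A) = x^3

Eigenvalues and multiplicities (the geometric multiplicity of λ is n − rank(A − λI), which equals the number of Jordan blocks for λ):
  λ = 0: algebraic multiplicity = 3, geometric multiplicity = 1

Determining the block sizes for each eigenvalue:
  λ = 0: one block (gm = 1), so the single block has size am = 3 → block sizes [3]

Assembling the blocks gives a Jordan form
J =
  [0, 1, 0]
  [0, 0, 1]
  [0, 0, 0]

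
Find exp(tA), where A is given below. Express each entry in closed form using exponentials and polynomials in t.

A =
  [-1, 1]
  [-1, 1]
e^{tA} =
  [1 - t, t]
  [-t, t + 1]

Strategy: write A = P · J · P⁻¹ where J is a Jordan canonical form, so e^{tA} = P · e^{tJ} · P⁻¹, and e^{tJ} can be computed block-by-block.

A has Jordan form
J =
  [0, 1]
  [0, 0]
(up to reordering of blocks).

Per-block formulas:
  For a 2×2 Jordan block J_2(0): exp(t · J_2(0)) = e^(0t)·(I + t·N), where N is the 2×2 nilpotent shift.

After assembling e^{tJ} and conjugating by P, we get:

e^{tA} =
  [1 - t, t]
  [-t, t + 1]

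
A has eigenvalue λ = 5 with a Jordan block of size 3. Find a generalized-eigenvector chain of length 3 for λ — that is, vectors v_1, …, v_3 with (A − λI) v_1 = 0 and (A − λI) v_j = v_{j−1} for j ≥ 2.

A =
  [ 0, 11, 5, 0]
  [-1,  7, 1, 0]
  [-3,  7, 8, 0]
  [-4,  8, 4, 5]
A Jordan chain for λ = 5 of length 3:
v_1 = (-1, 0, -1, 0)ᵀ
v_2 = (-5, -1, -3, -4)ᵀ
v_3 = (1, 0, 0, 0)ᵀ

Let N = A − (5)·I. We want v_3 with N^3 v_3 = 0 but N^2 v_3 ≠ 0; then v_{j-1} := N · v_j for j = 3, …, 2.

Pick v_3 = (1, 0, 0, 0)ᵀ.
Then v_2 = N · v_3 = (-5, -1, -3, -4)ᵀ.
Then v_1 = N · v_2 = (-1, 0, -1, 0)ᵀ.

Sanity check: (A − (5)·I) v_1 = (0, 0, 0, 0)ᵀ = 0. ✓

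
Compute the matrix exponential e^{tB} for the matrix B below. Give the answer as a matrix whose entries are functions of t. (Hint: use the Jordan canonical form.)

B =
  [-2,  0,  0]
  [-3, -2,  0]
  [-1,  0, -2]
e^{tB} =
  [exp(-2*t), 0, 0]
  [-3*t*exp(-2*t), exp(-2*t), 0]
  [-t*exp(-2*t), 0, exp(-2*t)]

Strategy: write B = P · J · P⁻¹ where J is a Jordan canonical form, so e^{tB} = P · e^{tJ} · P⁻¹, and e^{tJ} can be computed block-by-block.

B has Jordan form
J =
  [-2,  1,  0]
  [ 0, -2,  0]
  [ 0,  0, -2]
(up to reordering of blocks).

Per-block formulas:
  For a 1×1 block at λ = -2: exp(t · [-2]) = [e^(-2t)].
  For a 2×2 Jordan block J_2(-2): exp(t · J_2(-2)) = e^(-2t)·(I + t·N), where N is the 2×2 nilpotent shift.

After assembling e^{tJ} and conjugating by P, we get:

e^{tB} =
  [exp(-2*t), 0, 0]
  [-3*t*exp(-2*t), exp(-2*t), 0]
  [-t*exp(-2*t), 0, exp(-2*t)]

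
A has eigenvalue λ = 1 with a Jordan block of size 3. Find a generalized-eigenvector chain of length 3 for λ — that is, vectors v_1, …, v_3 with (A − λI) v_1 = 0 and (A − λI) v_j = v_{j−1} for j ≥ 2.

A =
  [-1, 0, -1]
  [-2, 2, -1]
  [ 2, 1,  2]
A Jordan chain for λ = 1 of length 3:
v_1 = (2, 0, -4)ᵀ
v_2 = (-2, -2, 2)ᵀ
v_3 = (1, 0, 0)ᵀ

Let N = A − (1)·I. We want v_3 with N^3 v_3 = 0 but N^2 v_3 ≠ 0; then v_{j-1} := N · v_j for j = 3, …, 2.

Pick v_3 = (1, 0, 0)ᵀ.
Then v_2 = N · v_3 = (-2, -2, 2)ᵀ.
Then v_1 = N · v_2 = (2, 0, -4)ᵀ.

Sanity check: (A − (1)·I) v_1 = (0, 0, 0)ᵀ = 0. ✓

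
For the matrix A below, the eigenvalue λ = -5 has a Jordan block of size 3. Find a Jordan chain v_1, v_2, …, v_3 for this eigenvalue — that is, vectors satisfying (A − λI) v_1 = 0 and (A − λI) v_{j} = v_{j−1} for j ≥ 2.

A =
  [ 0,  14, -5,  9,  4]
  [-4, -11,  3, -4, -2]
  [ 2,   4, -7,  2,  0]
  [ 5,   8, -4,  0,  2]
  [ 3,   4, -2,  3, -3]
A Jordan chain for λ = -5 of length 3:
v_1 = (-6, 0, -12, -6, 6)ᵀ
v_2 = (1, -6, 2, 7, 5)ᵀ
v_3 = (3, -1, 0, 0, 0)ᵀ

Let N = A − (-5)·I. We want v_3 with N^3 v_3 = 0 but N^2 v_3 ≠ 0; then v_{j-1} := N · v_j for j = 3, …, 2.

Pick v_3 = (3, -1, 0, 0, 0)ᵀ.
Then v_2 = N · v_3 = (1, -6, 2, 7, 5)ᵀ.
Then v_1 = N · v_2 = (-6, 0, -12, -6, 6)ᵀ.

Sanity check: (A − (-5)·I) v_1 = (0, 0, 0, 0, 0)ᵀ = 0. ✓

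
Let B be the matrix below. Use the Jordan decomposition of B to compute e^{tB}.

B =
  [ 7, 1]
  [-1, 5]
e^{tB} =
  [t*exp(6*t) + exp(6*t), t*exp(6*t)]
  [-t*exp(6*t), -t*exp(6*t) + exp(6*t)]

Strategy: write B = P · J · P⁻¹ where J is a Jordan canonical form, so e^{tB} = P · e^{tJ} · P⁻¹, and e^{tJ} can be computed block-by-block.

B has Jordan form
J =
  [6, 1]
  [0, 6]
(up to reordering of blocks).

Per-block formulas:
  For a 2×2 Jordan block J_2(6): exp(t · J_2(6)) = e^(6t)·(I + t·N), where N is the 2×2 nilpotent shift.

After assembling e^{tJ} and conjugating by P, we get:

e^{tB} =
  [t*exp(6*t) + exp(6*t), t*exp(6*t)]
  [-t*exp(6*t), -t*exp(6*t) + exp(6*t)]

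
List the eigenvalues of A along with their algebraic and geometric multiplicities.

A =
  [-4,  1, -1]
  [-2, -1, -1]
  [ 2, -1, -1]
λ = -2: alg = 3, geom = 2

Step 1 — factor the characteristic polynomial to read off the algebraic multiplicities:
  χ_A(x) = (x + 2)^3

Step 2 — compute geometric multiplicities via the rank-nullity identity g(λ) = n − rank(A − λI):
  rank(A − (-2)·I) = 1, so dim ker(A − (-2)·I) = n − 1 = 2

Summary:
  λ = -2: algebraic multiplicity = 3, geometric multiplicity = 2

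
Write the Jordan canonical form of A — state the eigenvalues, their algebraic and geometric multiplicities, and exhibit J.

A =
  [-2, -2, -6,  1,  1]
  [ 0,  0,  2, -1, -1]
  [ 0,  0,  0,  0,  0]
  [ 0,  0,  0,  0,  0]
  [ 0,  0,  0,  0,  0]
J_1(-2) ⊕ J_2(0) ⊕ J_1(0) ⊕ J_1(0)

The characteristic polynomial is
  det(x·I − A) = x^5 + 2*x^4 = x^4*(x + 2)

Eigenvalues and multiplicities (the geometric multiplicity of λ is n − rank(A − λI), which equals the number of Jordan blocks for λ):
  λ = -2: algebraic multiplicity = 1, geometric multiplicity = 1
  λ = 0: algebraic multiplicity = 4, geometric multiplicity = 3

Determining the block sizes for each eigenvalue:
  λ = -2: one block (gm = 1), so the single block has size am = 1 → block sizes [1]
  λ = 0: 3 blocks summing to 4 forces exactly one block of size 2 and the rest size 1 → block sizes [2, 1, 1]

Assembling the blocks gives a Jordan form
J =
  [-2, 0, 0, 0, 0]
  [ 0, 0, 1, 0, 0]
  [ 0, 0, 0, 0, 0]
  [ 0, 0, 0, 0, 0]
  [ 0, 0, 0, 0, 0]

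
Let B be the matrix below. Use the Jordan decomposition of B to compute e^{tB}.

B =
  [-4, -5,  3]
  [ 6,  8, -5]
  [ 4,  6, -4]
e^{tB} =
  [-t^2 - 4*t + 1, -t^2 - 5*t, t^2/2 + 3*t]
  [2*t^2 + 6*t, 2*t^2 + 8*t + 1, -t^2 - 5*t]
  [2*t^2 + 4*t, 2*t^2 + 6*t, -t^2 - 4*t + 1]

Strategy: write B = P · J · P⁻¹ where J is a Jordan canonical form, so e^{tB} = P · e^{tJ} · P⁻¹, and e^{tJ} can be computed block-by-block.

B has Jordan form
J =
  [0, 1, 0]
  [0, 0, 1]
  [0, 0, 0]
(up to reordering of blocks).

Per-block formulas:
  For a 3×3 Jordan block J_3(0): exp(t · J_3(0)) = e^(0t)·(I + t·N + (t^2/2)·N^2), where N is the 3×3 nilpotent shift.

After assembling e^{tJ} and conjugating by P, we get:

e^{tB} =
  [-t^2 - 4*t + 1, -t^2 - 5*t, t^2/2 + 3*t]
  [2*t^2 + 6*t, 2*t^2 + 8*t + 1, -t^2 - 5*t]
  [2*t^2 + 4*t, 2*t^2 + 6*t, -t^2 - 4*t + 1]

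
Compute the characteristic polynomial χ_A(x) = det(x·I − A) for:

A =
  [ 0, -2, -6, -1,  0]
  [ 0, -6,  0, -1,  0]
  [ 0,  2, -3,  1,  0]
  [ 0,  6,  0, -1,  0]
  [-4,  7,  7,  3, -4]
x^5 + 14*x^4 + 73*x^3 + 168*x^2 + 144*x

Expanding det(x·I − A) (e.g. by cofactor expansion or by noting that A is similar to its Jordan form J, which has the same characteristic polynomial as A) gives
  χ_A(x) = x^5 + 14*x^4 + 73*x^3 + 168*x^2 + 144*x
which factors as x*(x + 3)^2*(x + 4)^2. The eigenvalues (with algebraic multiplicities) are λ = -4 with multiplicity 2, λ = -3 with multiplicity 2, λ = 0 with multiplicity 1.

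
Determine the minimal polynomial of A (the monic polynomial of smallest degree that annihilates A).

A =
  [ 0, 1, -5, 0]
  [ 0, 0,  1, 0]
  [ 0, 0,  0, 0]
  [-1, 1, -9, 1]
x^4 - x^3

The characteristic polynomial is χ_A(x) = x^3*(x - 1), so the eigenvalues are known. The minimal polynomial is
  m_A(x) = Π_λ (x − λ)^{k_λ}
where k_λ is the size of the *largest* Jordan block for λ (equivalently, the smallest k with (A − λI)^k v = 0 for every generalised eigenvector v of λ).

  λ = 0: largest Jordan block has size 3, contributing (x − 0)^3
  λ = 1: largest Jordan block has size 1, contributing (x − 1)

So m_A(x) = x^3*(x - 1) = x^4 - x^3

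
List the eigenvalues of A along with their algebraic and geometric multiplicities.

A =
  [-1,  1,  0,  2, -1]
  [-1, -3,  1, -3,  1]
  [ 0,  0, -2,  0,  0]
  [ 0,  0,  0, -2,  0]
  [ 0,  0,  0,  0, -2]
λ = -2: alg = 5, geom = 3

Step 1 — factor the characteristic polynomial to read off the algebraic multiplicities:
  χ_A(x) = (x + 2)^5

Step 2 — compute geometric multiplicities via the rank-nullity identity g(λ) = n − rank(A − λI):
  rank(A − (-2)·I) = 2, so dim ker(A − (-2)·I) = n − 2 = 3

Summary:
  λ = -2: algebraic multiplicity = 5, geometric multiplicity = 3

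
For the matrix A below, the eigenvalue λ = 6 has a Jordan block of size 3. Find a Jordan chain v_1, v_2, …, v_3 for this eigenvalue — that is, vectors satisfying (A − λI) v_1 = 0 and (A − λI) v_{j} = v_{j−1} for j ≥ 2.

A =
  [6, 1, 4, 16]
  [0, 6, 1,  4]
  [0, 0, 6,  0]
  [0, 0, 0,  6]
A Jordan chain for λ = 6 of length 3:
v_1 = (1, 0, 0, 0)ᵀ
v_2 = (4, 1, 0, 0)ᵀ
v_3 = (0, 0, 1, 0)ᵀ

Let N = A − (6)·I. We want v_3 with N^3 v_3 = 0 but N^2 v_3 ≠ 0; then v_{j-1} := N · v_j for j = 3, …, 2.

Pick v_3 = (0, 0, 1, 0)ᵀ.
Then v_2 = N · v_3 = (4, 1, 0, 0)ᵀ.
Then v_1 = N · v_2 = (1, 0, 0, 0)ᵀ.

Sanity check: (A − (6)·I) v_1 = (0, 0, 0, 0)ᵀ = 0. ✓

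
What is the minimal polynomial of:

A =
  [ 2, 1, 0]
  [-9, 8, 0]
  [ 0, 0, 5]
x^2 - 10*x + 25

The characteristic polynomial is χ_A(x) = (x - 5)^3, so the eigenvalues are known. The minimal polynomial is
  m_A(x) = Π_λ (x − λ)^{k_λ}
where k_λ is the size of the *largest* Jordan block for λ (equivalently, the smallest k with (A − λI)^k v = 0 for every generalised eigenvector v of λ).

  λ = 5: largest Jordan block has size 2, contributing (x − 5)^2

So m_A(x) = (x - 5)^2 = x^2 - 10*x + 25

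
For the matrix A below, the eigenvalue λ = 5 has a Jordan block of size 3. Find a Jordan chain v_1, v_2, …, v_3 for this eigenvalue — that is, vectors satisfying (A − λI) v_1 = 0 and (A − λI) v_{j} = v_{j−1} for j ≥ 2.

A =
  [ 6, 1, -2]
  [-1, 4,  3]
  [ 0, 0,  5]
A Jordan chain for λ = 5 of length 3:
v_1 = (1, -1, 0)ᵀ
v_2 = (-2, 3, 0)ᵀ
v_3 = (0, 0, 1)ᵀ

Let N = A − (5)·I. We want v_3 with N^3 v_3 = 0 but N^2 v_3 ≠ 0; then v_{j-1} := N · v_j for j = 3, …, 2.

Pick v_3 = (0, 0, 1)ᵀ.
Then v_2 = N · v_3 = (-2, 3, 0)ᵀ.
Then v_1 = N · v_2 = (1, -1, 0)ᵀ.

Sanity check: (A − (5)·I) v_1 = (0, 0, 0)ᵀ = 0. ✓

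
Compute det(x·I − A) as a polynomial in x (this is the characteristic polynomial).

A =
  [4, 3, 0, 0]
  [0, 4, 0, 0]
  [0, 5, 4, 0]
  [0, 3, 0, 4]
x^4 - 16*x^3 + 96*x^2 - 256*x + 256

Expanding det(x·I − A) (e.g. by cofactor expansion or by noting that A is similar to its Jordan form J, which has the same characteristic polynomial as A) gives
  χ_A(x) = x^4 - 16*x^3 + 96*x^2 - 256*x + 256
which factors as (x - 4)^4. The eigenvalues (with algebraic multiplicities) are λ = 4 with multiplicity 4.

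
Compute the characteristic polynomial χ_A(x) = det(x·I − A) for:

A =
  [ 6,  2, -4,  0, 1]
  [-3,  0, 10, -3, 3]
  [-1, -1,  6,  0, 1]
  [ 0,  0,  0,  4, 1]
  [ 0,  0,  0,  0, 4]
x^5 - 20*x^4 + 160*x^3 - 640*x^2 + 1280*x - 1024

Expanding det(x·I − A) (e.g. by cofactor expansion or by noting that A is similar to its Jordan form J, which has the same characteristic polynomial as A) gives
  χ_A(x) = x^5 - 20*x^4 + 160*x^3 - 640*x^2 + 1280*x - 1024
which factors as (x - 4)^5. The eigenvalues (with algebraic multiplicities) are λ = 4 with multiplicity 5.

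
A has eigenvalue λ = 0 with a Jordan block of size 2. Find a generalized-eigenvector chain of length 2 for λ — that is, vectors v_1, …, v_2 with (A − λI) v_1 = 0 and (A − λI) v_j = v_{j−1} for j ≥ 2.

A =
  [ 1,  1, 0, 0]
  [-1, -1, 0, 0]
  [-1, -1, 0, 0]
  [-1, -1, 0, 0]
A Jordan chain for λ = 0 of length 2:
v_1 = (1, -1, -1, -1)ᵀ
v_2 = (1, 0, 0, 0)ᵀ

Let N = A − (0)·I. We want v_2 with N^2 v_2 = 0 but N^1 v_2 ≠ 0; then v_{j-1} := N · v_j for j = 2, …, 2.

Pick v_2 = (1, 0, 0, 0)ᵀ.
Then v_1 = N · v_2 = (1, -1, -1, -1)ᵀ.

Sanity check: (A − (0)·I) v_1 = (0, 0, 0, 0)ᵀ = 0. ✓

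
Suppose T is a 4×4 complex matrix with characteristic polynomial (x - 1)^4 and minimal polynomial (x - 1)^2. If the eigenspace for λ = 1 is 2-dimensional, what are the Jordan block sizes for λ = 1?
Block sizes for λ = 1: [2, 2]

Step 1 — from the characteristic polynomial, algebraic multiplicity of λ = 1 is 4. From dim ker(T − (1)·I) = 2, there are exactly 2 Jordan blocks for λ = 1.
Step 2 — from the minimal polynomial, the factor (x − 1)^2 tells us the largest block for λ = 1 has size 2.
Step 3 — with total size 4, 2 blocks, and largest block 2, the block sizes (in nonincreasing order) are [2, 2].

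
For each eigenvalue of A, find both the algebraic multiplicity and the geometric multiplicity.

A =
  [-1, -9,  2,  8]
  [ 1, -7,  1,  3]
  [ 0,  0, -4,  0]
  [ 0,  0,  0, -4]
λ = -4: alg = 4, geom = 2

Step 1 — factor the characteristic polynomial to read off the algebraic multiplicities:
  χ_A(x) = (x + 4)^4

Step 2 — compute geometric multiplicities via the rank-nullity identity g(λ) = n − rank(A − λI):
  rank(A − (-4)·I) = 2, so dim ker(A − (-4)·I) = n − 2 = 2

Summary:
  λ = -4: algebraic multiplicity = 4, geometric multiplicity = 2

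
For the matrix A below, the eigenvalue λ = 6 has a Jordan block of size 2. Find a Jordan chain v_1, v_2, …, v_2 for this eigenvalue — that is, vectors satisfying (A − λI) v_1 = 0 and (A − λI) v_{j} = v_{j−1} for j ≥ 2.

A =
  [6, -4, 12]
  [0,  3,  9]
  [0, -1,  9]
A Jordan chain for λ = 6 of length 2:
v_1 = (-4, -3, -1)ᵀ
v_2 = (0, 1, 0)ᵀ

Let N = A − (6)·I. We want v_2 with N^2 v_2 = 0 but N^1 v_2 ≠ 0; then v_{j-1} := N · v_j for j = 2, …, 2.

Pick v_2 = (0, 1, 0)ᵀ.
Then v_1 = N · v_2 = (-4, -3, -1)ᵀ.

Sanity check: (A − (6)·I) v_1 = (0, 0, 0)ᵀ = 0. ✓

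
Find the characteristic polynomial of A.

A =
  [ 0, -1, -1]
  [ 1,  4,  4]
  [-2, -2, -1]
x^3 - 3*x^2 + 3*x - 1

Expanding det(x·I − A) (e.g. by cofactor expansion or by noting that A is similar to its Jordan form J, which has the same characteristic polynomial as A) gives
  χ_A(x) = x^3 - 3*x^2 + 3*x - 1
which factors as (x - 1)^3. The eigenvalues (with algebraic multiplicities) are λ = 1 with multiplicity 3.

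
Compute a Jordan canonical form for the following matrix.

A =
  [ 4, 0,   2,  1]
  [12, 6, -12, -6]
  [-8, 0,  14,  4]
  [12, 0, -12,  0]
J_2(6) ⊕ J_1(6) ⊕ J_1(6)

The characteristic polynomial is
  det(x·I − A) = x^4 - 24*x^3 + 216*x^2 - 864*x + 1296 = (x - 6)^4

Eigenvalues and multiplicities (the geometric multiplicity of λ is n − rank(A − λI), which equals the number of Jordan blocks for λ):
  λ = 6: algebraic multiplicity = 4, geometric multiplicity = 3

Determining the block sizes for each eigenvalue:
  λ = 6: 3 blocks summing to 4 forces exactly one block of size 2 and the rest size 1 → block sizes [2, 1, 1]

Assembling the blocks gives a Jordan form
J =
  [6, 1, 0, 0]
  [0, 6, 0, 0]
  [0, 0, 6, 0]
  [0, 0, 0, 6]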